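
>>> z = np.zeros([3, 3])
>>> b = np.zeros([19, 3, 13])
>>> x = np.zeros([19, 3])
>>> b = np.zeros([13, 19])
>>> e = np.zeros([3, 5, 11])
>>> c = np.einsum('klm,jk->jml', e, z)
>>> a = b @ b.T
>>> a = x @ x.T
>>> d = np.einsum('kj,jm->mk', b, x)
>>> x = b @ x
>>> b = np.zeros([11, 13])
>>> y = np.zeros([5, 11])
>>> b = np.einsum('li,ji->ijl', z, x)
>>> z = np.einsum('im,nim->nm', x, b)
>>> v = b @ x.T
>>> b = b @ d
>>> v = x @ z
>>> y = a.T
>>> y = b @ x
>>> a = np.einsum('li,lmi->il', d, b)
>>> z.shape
(3, 3)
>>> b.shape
(3, 13, 13)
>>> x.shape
(13, 3)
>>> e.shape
(3, 5, 11)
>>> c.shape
(3, 11, 5)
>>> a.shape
(13, 3)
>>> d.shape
(3, 13)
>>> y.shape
(3, 13, 3)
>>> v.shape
(13, 3)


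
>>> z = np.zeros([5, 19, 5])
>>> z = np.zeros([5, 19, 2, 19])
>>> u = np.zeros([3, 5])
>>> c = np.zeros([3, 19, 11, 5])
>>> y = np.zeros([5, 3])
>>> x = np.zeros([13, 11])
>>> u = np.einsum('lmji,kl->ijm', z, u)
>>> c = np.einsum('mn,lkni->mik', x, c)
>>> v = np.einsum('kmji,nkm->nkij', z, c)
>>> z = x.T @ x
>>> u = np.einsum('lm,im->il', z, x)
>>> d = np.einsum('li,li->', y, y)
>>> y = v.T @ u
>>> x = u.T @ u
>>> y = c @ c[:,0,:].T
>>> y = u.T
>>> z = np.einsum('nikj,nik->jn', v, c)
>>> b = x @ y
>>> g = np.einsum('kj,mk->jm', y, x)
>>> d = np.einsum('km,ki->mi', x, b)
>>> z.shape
(2, 13)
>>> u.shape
(13, 11)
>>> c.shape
(13, 5, 19)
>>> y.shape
(11, 13)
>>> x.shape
(11, 11)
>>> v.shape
(13, 5, 19, 2)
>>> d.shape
(11, 13)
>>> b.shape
(11, 13)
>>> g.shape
(13, 11)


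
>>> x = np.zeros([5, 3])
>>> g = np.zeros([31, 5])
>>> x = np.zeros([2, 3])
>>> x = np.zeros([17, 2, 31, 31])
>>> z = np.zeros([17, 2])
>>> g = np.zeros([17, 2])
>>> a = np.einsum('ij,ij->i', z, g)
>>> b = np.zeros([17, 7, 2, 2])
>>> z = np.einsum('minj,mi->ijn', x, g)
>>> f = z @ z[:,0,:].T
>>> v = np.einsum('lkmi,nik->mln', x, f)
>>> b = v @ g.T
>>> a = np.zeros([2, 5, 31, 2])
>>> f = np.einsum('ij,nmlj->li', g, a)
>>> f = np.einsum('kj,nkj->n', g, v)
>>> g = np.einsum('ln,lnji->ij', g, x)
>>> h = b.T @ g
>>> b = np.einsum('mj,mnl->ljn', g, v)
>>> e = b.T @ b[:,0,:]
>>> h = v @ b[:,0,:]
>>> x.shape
(17, 2, 31, 31)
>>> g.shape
(31, 31)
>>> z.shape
(2, 31, 31)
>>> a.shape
(2, 5, 31, 2)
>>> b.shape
(2, 31, 17)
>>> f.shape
(31,)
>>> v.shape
(31, 17, 2)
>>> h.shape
(31, 17, 17)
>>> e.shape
(17, 31, 17)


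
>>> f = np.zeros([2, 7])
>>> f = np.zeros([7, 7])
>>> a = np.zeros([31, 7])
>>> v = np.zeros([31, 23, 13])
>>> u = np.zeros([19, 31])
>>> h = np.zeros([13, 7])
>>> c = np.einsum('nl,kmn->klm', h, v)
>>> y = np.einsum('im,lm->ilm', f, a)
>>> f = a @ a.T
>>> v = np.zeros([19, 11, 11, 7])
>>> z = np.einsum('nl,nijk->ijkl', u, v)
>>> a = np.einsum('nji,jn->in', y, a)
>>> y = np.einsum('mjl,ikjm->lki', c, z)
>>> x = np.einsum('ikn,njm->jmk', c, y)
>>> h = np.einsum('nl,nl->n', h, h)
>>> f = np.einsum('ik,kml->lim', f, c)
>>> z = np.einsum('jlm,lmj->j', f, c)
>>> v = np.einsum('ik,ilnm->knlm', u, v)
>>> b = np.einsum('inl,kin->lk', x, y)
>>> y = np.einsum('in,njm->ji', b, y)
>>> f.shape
(23, 31, 7)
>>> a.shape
(7, 7)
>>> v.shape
(31, 11, 11, 7)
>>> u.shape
(19, 31)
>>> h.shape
(13,)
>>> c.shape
(31, 7, 23)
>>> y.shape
(11, 7)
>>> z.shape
(23,)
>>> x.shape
(11, 11, 7)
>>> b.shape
(7, 23)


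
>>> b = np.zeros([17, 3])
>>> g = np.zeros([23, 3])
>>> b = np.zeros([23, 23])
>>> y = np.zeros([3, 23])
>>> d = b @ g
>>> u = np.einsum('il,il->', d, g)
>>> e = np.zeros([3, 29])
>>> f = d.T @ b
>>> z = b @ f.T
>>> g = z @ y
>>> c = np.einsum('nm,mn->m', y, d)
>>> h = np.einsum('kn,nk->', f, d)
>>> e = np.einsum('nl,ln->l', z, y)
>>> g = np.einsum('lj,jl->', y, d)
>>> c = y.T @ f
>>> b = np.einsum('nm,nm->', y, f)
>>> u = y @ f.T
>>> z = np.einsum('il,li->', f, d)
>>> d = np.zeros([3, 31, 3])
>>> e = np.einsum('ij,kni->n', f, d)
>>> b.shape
()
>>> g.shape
()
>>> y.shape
(3, 23)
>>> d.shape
(3, 31, 3)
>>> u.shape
(3, 3)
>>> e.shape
(31,)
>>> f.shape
(3, 23)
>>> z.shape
()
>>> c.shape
(23, 23)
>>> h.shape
()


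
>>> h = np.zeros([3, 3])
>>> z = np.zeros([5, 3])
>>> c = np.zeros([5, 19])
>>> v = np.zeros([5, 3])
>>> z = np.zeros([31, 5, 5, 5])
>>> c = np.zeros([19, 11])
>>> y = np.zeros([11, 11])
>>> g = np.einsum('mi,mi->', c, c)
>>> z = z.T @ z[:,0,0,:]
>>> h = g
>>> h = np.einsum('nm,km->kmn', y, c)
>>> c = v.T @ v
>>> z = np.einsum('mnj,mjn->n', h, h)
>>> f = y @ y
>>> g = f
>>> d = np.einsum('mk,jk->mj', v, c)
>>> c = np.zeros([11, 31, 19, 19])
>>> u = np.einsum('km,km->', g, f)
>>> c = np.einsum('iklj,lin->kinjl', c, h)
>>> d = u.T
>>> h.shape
(19, 11, 11)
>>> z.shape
(11,)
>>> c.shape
(31, 11, 11, 19, 19)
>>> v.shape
(5, 3)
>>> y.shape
(11, 11)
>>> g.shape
(11, 11)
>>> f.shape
(11, 11)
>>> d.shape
()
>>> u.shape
()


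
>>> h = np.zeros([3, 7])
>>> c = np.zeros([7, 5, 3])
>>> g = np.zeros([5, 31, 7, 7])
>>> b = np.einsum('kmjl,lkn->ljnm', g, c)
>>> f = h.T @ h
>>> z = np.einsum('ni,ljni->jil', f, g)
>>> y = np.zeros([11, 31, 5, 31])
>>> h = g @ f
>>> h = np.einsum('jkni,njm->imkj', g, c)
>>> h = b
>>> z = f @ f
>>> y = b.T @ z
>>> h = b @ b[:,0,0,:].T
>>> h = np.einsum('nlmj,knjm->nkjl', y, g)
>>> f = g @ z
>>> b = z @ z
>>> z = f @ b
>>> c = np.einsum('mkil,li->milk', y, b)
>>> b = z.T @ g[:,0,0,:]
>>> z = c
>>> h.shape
(31, 5, 7, 3)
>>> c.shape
(31, 7, 7, 3)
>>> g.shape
(5, 31, 7, 7)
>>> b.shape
(7, 7, 31, 7)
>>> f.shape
(5, 31, 7, 7)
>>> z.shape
(31, 7, 7, 3)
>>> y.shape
(31, 3, 7, 7)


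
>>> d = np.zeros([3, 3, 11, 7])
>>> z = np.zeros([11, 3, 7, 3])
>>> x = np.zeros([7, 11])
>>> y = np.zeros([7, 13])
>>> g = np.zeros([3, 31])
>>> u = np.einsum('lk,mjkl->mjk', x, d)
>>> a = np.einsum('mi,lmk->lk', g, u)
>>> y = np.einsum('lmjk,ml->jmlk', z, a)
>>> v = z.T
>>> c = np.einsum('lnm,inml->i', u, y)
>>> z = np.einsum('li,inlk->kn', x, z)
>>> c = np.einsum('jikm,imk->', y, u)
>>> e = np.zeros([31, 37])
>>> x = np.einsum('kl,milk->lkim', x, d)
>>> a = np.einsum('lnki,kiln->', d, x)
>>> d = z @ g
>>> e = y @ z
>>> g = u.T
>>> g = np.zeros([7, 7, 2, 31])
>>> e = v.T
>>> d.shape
(3, 31)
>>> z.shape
(3, 3)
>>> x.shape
(11, 7, 3, 3)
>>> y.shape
(7, 3, 11, 3)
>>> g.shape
(7, 7, 2, 31)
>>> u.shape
(3, 3, 11)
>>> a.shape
()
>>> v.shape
(3, 7, 3, 11)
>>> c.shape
()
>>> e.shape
(11, 3, 7, 3)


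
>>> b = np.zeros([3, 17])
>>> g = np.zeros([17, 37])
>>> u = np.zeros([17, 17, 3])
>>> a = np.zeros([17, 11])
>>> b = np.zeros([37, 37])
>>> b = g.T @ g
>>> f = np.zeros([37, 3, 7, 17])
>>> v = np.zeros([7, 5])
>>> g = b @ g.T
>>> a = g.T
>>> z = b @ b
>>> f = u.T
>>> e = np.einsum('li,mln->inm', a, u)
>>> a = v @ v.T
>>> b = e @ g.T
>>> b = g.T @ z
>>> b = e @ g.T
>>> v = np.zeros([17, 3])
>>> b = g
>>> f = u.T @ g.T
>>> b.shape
(37, 17)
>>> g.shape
(37, 17)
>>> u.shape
(17, 17, 3)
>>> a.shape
(7, 7)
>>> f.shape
(3, 17, 37)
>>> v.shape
(17, 3)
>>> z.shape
(37, 37)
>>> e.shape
(37, 3, 17)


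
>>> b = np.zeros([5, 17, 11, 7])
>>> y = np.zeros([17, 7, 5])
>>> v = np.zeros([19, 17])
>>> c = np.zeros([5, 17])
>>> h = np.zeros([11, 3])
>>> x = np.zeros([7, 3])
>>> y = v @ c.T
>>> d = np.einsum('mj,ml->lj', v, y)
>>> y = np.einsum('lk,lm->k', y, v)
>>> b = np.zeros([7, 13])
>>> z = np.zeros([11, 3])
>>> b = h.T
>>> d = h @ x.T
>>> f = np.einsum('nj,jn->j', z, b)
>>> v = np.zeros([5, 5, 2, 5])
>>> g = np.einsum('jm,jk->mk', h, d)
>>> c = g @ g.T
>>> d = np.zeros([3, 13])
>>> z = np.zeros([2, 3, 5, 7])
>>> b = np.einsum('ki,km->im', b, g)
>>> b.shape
(11, 7)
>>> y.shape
(5,)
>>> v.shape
(5, 5, 2, 5)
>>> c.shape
(3, 3)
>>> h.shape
(11, 3)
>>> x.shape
(7, 3)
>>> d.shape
(3, 13)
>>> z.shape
(2, 3, 5, 7)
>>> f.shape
(3,)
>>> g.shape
(3, 7)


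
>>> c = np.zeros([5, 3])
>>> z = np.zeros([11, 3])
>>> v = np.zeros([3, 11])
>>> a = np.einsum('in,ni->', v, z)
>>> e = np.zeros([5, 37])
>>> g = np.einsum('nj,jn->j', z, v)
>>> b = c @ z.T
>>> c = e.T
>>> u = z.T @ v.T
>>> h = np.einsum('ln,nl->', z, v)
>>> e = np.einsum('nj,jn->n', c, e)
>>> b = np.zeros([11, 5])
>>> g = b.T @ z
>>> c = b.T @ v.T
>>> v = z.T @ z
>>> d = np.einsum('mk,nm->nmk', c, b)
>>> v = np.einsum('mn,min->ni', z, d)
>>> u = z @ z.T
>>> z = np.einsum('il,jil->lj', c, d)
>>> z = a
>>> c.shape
(5, 3)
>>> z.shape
()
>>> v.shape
(3, 5)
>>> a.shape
()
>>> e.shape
(37,)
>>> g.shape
(5, 3)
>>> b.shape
(11, 5)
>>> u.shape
(11, 11)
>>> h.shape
()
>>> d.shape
(11, 5, 3)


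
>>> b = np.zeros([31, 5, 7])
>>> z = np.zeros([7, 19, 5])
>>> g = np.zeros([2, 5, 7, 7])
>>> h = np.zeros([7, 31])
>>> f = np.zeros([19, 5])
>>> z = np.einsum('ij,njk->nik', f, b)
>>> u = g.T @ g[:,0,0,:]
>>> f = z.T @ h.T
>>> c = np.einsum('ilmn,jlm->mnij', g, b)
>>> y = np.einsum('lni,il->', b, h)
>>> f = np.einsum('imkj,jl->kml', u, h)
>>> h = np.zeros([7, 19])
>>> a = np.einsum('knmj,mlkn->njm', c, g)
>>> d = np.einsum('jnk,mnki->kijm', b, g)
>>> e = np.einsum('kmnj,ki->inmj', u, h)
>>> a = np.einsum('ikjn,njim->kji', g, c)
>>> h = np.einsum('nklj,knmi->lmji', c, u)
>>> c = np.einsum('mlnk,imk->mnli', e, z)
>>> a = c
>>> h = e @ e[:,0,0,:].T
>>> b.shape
(31, 5, 7)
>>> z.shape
(31, 19, 7)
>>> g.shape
(2, 5, 7, 7)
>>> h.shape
(19, 5, 7, 19)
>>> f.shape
(5, 7, 31)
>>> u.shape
(7, 7, 5, 7)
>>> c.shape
(19, 7, 5, 31)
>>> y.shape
()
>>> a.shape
(19, 7, 5, 31)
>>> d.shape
(7, 7, 31, 2)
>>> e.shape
(19, 5, 7, 7)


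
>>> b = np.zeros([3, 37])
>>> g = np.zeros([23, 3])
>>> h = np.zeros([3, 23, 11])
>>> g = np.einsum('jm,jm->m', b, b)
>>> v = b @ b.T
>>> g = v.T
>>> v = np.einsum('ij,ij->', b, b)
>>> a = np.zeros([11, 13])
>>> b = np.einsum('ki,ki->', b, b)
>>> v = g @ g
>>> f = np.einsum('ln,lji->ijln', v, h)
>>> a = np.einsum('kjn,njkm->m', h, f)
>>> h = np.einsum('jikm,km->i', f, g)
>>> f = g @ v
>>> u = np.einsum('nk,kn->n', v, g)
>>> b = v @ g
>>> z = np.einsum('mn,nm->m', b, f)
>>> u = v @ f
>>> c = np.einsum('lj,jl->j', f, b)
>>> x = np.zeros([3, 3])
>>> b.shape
(3, 3)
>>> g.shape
(3, 3)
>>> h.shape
(23,)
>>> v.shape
(3, 3)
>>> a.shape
(3,)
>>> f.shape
(3, 3)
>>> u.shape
(3, 3)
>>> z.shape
(3,)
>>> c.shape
(3,)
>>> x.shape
(3, 3)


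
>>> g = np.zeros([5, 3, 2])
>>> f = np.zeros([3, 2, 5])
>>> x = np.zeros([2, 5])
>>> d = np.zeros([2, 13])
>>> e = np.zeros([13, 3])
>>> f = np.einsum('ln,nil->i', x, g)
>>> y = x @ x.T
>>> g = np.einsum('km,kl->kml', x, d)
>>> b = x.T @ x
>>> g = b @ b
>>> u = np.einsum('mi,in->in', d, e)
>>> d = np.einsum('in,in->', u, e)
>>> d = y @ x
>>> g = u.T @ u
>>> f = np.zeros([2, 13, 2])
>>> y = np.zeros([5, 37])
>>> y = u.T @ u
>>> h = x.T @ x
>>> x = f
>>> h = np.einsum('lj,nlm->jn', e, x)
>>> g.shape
(3, 3)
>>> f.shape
(2, 13, 2)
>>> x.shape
(2, 13, 2)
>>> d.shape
(2, 5)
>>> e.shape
(13, 3)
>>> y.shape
(3, 3)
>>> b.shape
(5, 5)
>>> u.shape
(13, 3)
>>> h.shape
(3, 2)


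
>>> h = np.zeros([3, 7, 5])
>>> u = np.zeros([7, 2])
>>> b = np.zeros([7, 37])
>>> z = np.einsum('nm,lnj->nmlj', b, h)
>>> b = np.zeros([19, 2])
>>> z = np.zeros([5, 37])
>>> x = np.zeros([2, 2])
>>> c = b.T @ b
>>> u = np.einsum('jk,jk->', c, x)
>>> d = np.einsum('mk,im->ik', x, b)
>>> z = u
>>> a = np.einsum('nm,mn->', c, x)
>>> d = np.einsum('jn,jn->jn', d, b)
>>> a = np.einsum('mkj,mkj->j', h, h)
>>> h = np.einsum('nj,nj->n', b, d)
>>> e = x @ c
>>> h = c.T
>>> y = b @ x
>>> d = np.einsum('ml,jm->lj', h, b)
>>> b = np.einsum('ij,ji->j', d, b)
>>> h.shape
(2, 2)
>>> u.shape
()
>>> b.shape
(19,)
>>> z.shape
()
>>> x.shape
(2, 2)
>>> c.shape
(2, 2)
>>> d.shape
(2, 19)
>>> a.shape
(5,)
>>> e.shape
(2, 2)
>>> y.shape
(19, 2)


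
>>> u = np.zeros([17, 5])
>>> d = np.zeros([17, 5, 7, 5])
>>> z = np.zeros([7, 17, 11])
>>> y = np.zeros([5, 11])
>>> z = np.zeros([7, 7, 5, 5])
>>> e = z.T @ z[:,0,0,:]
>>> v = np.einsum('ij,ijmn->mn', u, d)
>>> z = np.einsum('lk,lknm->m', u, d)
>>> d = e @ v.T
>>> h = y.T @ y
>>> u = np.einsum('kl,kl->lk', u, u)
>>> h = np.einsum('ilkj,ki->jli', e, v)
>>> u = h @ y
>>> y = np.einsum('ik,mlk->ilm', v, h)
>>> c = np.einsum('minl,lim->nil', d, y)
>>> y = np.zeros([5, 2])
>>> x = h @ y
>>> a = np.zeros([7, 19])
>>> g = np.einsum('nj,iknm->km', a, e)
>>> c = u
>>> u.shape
(5, 5, 11)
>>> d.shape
(5, 5, 7, 7)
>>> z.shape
(5,)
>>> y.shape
(5, 2)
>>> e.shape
(5, 5, 7, 5)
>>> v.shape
(7, 5)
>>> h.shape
(5, 5, 5)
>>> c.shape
(5, 5, 11)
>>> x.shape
(5, 5, 2)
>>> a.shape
(7, 19)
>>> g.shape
(5, 5)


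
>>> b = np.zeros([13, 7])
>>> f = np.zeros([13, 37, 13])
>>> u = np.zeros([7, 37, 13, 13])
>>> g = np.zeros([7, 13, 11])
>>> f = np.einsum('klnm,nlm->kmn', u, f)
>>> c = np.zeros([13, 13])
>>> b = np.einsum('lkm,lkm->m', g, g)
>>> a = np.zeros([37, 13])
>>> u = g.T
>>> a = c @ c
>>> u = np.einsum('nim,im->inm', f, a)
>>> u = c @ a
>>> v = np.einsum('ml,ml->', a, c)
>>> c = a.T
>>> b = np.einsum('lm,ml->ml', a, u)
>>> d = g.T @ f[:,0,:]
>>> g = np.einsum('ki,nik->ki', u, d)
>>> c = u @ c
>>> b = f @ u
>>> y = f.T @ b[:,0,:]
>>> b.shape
(7, 13, 13)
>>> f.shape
(7, 13, 13)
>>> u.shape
(13, 13)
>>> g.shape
(13, 13)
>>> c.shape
(13, 13)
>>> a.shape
(13, 13)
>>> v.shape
()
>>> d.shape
(11, 13, 13)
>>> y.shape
(13, 13, 13)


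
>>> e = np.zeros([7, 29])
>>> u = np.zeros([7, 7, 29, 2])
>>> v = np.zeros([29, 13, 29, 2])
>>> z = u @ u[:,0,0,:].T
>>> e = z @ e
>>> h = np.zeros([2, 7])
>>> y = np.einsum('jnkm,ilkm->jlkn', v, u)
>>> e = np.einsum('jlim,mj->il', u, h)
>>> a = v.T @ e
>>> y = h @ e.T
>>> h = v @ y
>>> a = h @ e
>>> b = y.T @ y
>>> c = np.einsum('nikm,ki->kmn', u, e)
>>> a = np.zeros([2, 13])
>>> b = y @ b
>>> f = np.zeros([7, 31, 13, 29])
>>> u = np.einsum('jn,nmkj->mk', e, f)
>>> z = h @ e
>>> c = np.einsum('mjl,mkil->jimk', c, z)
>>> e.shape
(29, 7)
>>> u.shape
(31, 13)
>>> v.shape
(29, 13, 29, 2)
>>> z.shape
(29, 13, 29, 7)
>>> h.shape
(29, 13, 29, 29)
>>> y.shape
(2, 29)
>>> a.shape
(2, 13)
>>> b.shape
(2, 29)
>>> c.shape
(2, 29, 29, 13)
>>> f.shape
(7, 31, 13, 29)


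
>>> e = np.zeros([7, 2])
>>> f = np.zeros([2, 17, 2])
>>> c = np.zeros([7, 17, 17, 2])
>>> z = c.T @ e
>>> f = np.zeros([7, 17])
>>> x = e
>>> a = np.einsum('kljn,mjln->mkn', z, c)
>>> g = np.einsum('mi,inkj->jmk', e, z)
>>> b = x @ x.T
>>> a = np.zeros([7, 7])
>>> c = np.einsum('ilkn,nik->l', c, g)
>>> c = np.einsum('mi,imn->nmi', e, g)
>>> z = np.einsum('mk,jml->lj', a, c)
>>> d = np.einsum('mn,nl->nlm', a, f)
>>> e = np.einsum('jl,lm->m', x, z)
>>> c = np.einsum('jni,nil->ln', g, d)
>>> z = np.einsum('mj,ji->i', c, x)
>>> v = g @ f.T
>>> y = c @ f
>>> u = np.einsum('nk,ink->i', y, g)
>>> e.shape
(17,)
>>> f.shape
(7, 17)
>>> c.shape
(7, 7)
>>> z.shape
(2,)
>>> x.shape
(7, 2)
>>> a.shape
(7, 7)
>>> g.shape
(2, 7, 17)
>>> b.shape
(7, 7)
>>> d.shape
(7, 17, 7)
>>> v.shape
(2, 7, 7)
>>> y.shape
(7, 17)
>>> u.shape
(2,)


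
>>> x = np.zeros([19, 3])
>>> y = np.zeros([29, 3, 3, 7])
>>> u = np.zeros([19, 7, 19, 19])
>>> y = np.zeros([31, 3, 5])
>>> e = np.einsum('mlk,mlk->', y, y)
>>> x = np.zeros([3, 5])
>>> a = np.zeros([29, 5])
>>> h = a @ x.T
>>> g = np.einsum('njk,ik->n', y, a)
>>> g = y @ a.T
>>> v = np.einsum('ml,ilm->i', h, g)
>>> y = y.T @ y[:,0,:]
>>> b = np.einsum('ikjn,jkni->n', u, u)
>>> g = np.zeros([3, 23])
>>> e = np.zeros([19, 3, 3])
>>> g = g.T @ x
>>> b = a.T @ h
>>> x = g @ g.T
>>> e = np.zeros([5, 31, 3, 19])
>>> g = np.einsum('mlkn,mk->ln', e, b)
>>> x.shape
(23, 23)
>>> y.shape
(5, 3, 5)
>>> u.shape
(19, 7, 19, 19)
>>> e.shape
(5, 31, 3, 19)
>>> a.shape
(29, 5)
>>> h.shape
(29, 3)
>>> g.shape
(31, 19)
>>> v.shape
(31,)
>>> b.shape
(5, 3)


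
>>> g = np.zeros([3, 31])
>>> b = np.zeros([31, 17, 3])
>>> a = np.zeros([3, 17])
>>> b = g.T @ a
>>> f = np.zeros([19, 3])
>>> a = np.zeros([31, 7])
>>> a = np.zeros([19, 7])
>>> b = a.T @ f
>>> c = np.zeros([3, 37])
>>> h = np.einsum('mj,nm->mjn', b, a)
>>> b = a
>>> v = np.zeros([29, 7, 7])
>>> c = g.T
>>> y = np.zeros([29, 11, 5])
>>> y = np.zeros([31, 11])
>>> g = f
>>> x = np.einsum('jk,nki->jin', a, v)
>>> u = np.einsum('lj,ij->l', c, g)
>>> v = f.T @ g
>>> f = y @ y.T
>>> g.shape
(19, 3)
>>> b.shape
(19, 7)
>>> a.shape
(19, 7)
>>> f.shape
(31, 31)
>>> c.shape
(31, 3)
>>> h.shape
(7, 3, 19)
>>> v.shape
(3, 3)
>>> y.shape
(31, 11)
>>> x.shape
(19, 7, 29)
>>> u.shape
(31,)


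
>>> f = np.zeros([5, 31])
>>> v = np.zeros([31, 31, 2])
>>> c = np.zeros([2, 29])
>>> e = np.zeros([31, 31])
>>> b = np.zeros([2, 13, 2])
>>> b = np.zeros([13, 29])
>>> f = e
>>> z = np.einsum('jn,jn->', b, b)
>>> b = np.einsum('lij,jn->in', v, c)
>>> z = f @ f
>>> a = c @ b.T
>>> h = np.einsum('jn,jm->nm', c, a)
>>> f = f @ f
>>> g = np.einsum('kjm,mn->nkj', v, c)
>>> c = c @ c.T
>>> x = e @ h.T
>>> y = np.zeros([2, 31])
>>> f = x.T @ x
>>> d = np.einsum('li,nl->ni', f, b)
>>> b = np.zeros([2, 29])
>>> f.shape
(29, 29)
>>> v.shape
(31, 31, 2)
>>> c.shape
(2, 2)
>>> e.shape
(31, 31)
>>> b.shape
(2, 29)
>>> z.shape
(31, 31)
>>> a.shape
(2, 31)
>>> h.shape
(29, 31)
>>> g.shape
(29, 31, 31)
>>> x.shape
(31, 29)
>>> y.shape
(2, 31)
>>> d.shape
(31, 29)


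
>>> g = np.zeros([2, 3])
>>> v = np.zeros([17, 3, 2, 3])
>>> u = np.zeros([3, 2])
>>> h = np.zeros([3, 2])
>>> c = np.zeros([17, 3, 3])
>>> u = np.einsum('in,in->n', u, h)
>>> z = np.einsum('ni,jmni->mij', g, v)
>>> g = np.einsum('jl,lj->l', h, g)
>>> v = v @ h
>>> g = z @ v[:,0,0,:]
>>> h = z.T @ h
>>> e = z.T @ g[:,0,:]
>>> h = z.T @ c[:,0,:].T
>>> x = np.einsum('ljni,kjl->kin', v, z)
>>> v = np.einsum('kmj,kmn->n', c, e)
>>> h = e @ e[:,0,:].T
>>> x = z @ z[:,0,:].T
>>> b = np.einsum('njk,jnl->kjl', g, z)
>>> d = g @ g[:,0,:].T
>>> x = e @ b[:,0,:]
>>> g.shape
(3, 3, 2)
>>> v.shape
(2,)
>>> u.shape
(2,)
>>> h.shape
(17, 3, 17)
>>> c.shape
(17, 3, 3)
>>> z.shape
(3, 3, 17)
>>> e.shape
(17, 3, 2)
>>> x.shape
(17, 3, 17)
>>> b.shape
(2, 3, 17)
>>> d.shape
(3, 3, 3)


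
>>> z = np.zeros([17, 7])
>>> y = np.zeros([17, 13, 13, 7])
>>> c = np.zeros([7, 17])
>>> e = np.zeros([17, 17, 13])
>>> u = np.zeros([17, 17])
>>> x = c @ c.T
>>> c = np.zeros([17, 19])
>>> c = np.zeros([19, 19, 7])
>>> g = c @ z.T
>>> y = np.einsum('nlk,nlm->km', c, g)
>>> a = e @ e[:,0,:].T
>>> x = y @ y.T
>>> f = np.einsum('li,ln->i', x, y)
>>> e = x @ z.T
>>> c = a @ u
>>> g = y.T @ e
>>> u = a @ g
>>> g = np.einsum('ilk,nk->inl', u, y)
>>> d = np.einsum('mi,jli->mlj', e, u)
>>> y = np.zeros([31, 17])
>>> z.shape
(17, 7)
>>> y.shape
(31, 17)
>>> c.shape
(17, 17, 17)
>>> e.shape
(7, 17)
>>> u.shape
(17, 17, 17)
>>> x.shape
(7, 7)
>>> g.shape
(17, 7, 17)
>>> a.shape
(17, 17, 17)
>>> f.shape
(7,)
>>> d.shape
(7, 17, 17)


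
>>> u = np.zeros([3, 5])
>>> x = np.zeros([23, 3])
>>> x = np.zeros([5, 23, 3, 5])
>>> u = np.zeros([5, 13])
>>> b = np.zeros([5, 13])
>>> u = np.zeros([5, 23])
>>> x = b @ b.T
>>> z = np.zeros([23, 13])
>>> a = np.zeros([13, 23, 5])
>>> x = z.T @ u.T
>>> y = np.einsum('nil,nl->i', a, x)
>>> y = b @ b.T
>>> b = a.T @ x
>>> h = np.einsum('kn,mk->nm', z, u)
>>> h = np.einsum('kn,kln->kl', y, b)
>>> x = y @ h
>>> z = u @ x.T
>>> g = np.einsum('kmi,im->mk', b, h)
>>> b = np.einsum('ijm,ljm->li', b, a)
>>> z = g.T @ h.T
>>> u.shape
(5, 23)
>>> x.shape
(5, 23)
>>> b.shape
(13, 5)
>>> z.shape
(5, 5)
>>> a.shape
(13, 23, 5)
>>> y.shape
(5, 5)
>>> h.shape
(5, 23)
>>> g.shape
(23, 5)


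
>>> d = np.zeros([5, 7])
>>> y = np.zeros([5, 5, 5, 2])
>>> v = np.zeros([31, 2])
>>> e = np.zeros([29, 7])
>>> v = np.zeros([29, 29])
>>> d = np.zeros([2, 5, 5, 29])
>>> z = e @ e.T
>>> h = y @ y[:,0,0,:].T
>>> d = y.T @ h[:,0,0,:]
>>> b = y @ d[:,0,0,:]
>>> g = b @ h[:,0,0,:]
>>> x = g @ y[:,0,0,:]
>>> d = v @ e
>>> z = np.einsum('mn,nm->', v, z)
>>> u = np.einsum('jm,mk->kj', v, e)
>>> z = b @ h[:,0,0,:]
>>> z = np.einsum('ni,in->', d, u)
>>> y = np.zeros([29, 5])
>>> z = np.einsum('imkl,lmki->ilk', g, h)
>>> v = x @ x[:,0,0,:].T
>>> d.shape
(29, 7)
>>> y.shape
(29, 5)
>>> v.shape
(5, 5, 5, 5)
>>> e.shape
(29, 7)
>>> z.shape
(5, 5, 5)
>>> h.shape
(5, 5, 5, 5)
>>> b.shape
(5, 5, 5, 5)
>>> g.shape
(5, 5, 5, 5)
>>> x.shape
(5, 5, 5, 2)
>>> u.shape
(7, 29)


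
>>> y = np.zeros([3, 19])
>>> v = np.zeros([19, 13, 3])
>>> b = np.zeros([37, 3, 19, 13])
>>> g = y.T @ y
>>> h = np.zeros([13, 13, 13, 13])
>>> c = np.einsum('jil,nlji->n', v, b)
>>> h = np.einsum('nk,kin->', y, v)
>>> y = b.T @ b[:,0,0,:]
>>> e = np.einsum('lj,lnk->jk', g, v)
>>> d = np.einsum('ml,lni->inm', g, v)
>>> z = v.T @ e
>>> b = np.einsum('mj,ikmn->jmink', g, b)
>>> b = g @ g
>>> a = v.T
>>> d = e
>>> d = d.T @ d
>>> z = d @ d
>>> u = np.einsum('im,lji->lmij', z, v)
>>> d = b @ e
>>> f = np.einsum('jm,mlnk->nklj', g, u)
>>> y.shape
(13, 19, 3, 13)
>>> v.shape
(19, 13, 3)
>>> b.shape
(19, 19)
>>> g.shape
(19, 19)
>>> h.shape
()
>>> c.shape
(37,)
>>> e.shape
(19, 3)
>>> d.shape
(19, 3)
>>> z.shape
(3, 3)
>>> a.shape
(3, 13, 19)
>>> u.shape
(19, 3, 3, 13)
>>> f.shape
(3, 13, 3, 19)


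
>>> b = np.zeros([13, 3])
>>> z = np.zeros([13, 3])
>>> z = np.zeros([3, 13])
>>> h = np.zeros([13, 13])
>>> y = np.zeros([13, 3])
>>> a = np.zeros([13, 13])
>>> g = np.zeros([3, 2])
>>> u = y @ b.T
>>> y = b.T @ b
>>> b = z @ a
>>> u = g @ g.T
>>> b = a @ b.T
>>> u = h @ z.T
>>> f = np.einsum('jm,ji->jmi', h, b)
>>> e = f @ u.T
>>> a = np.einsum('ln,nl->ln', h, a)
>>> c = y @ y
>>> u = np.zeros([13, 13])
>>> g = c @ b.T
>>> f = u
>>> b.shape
(13, 3)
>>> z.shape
(3, 13)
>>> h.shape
(13, 13)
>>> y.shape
(3, 3)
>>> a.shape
(13, 13)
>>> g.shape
(3, 13)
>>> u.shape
(13, 13)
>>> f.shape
(13, 13)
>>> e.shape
(13, 13, 13)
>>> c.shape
(3, 3)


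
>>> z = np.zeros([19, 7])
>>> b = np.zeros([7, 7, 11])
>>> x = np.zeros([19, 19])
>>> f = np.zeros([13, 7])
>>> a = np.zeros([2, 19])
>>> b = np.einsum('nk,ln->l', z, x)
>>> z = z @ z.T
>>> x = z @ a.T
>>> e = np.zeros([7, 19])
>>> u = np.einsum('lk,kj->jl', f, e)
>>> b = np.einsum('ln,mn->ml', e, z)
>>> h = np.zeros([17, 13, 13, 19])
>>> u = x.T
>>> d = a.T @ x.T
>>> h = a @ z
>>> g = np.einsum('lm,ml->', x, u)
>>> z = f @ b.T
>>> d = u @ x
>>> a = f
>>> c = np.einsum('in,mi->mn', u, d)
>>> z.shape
(13, 19)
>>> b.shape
(19, 7)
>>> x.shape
(19, 2)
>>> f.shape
(13, 7)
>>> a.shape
(13, 7)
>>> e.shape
(7, 19)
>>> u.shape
(2, 19)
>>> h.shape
(2, 19)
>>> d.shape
(2, 2)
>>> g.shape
()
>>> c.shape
(2, 19)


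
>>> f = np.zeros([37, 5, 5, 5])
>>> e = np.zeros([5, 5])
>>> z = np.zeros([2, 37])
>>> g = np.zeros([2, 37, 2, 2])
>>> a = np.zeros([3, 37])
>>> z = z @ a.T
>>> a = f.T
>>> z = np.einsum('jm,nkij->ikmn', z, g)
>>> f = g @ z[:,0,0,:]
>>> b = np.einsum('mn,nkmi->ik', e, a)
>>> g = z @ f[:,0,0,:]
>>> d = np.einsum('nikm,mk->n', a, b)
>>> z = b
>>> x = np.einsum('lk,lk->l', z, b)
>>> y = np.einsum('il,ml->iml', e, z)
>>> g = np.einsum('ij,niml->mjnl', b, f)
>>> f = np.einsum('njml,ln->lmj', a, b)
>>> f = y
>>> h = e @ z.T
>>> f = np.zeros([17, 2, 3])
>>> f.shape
(17, 2, 3)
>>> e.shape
(5, 5)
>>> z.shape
(37, 5)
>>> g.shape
(2, 5, 2, 2)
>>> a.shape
(5, 5, 5, 37)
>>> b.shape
(37, 5)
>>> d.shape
(5,)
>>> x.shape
(37,)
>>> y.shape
(5, 37, 5)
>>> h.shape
(5, 37)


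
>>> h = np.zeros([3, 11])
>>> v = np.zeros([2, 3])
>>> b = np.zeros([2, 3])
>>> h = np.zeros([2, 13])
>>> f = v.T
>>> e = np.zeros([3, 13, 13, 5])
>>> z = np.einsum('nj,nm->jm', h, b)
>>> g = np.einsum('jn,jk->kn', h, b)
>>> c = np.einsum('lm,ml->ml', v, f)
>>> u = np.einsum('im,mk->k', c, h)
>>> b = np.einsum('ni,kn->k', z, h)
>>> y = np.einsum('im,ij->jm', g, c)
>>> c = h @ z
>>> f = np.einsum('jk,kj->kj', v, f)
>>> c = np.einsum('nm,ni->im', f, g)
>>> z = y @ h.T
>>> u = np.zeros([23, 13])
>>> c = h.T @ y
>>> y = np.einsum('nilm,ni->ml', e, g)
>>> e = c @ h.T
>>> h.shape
(2, 13)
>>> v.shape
(2, 3)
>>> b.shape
(2,)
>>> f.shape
(3, 2)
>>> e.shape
(13, 2)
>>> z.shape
(2, 2)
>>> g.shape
(3, 13)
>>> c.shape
(13, 13)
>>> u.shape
(23, 13)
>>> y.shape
(5, 13)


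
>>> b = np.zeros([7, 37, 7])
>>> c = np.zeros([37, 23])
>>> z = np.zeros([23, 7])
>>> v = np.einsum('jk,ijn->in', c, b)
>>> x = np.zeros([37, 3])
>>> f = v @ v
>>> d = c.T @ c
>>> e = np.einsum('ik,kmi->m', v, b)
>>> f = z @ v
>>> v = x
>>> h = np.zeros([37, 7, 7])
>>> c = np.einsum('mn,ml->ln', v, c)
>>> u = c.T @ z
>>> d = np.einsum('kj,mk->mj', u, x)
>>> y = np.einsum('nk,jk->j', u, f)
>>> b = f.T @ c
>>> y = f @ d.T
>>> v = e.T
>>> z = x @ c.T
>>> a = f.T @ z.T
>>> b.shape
(7, 3)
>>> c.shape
(23, 3)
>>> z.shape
(37, 23)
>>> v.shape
(37,)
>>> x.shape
(37, 3)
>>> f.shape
(23, 7)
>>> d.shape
(37, 7)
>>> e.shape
(37,)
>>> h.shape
(37, 7, 7)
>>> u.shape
(3, 7)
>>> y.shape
(23, 37)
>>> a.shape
(7, 37)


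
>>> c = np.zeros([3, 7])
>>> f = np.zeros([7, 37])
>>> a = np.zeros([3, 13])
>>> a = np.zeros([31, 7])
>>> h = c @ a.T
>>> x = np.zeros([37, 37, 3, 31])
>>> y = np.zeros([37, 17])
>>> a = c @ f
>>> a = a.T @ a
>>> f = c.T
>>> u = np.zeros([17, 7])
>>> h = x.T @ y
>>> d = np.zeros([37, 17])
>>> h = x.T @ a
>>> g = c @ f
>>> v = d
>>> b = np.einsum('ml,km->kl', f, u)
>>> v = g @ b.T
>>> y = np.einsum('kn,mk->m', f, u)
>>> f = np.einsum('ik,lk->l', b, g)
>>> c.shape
(3, 7)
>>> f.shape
(3,)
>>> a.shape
(37, 37)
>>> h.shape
(31, 3, 37, 37)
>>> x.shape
(37, 37, 3, 31)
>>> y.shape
(17,)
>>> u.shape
(17, 7)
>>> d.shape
(37, 17)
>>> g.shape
(3, 3)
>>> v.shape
(3, 17)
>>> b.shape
(17, 3)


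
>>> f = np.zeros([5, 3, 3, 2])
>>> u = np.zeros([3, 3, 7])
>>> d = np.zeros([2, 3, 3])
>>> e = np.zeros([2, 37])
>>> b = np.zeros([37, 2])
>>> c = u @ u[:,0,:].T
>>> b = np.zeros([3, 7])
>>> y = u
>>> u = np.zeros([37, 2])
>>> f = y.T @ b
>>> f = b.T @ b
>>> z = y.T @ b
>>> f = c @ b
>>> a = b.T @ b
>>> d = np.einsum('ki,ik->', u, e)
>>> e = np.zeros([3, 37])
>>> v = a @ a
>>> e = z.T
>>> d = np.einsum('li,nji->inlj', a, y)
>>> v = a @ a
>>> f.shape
(3, 3, 7)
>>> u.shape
(37, 2)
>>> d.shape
(7, 3, 7, 3)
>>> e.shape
(7, 3, 7)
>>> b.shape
(3, 7)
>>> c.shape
(3, 3, 3)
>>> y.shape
(3, 3, 7)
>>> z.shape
(7, 3, 7)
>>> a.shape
(7, 7)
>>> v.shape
(7, 7)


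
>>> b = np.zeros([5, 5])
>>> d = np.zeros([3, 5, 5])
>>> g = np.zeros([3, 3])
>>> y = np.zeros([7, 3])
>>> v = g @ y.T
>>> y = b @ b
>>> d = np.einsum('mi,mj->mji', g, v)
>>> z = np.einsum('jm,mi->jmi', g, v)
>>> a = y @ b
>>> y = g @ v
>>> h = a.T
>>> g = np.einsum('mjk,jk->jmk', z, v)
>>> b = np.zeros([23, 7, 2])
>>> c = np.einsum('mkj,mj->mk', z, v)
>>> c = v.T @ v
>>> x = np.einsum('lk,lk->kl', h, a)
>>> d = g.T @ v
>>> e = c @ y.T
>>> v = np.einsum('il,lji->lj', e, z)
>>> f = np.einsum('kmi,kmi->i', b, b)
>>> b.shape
(23, 7, 2)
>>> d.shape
(7, 3, 7)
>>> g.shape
(3, 3, 7)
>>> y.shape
(3, 7)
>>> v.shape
(3, 3)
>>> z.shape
(3, 3, 7)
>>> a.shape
(5, 5)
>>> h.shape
(5, 5)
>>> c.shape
(7, 7)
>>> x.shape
(5, 5)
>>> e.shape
(7, 3)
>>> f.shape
(2,)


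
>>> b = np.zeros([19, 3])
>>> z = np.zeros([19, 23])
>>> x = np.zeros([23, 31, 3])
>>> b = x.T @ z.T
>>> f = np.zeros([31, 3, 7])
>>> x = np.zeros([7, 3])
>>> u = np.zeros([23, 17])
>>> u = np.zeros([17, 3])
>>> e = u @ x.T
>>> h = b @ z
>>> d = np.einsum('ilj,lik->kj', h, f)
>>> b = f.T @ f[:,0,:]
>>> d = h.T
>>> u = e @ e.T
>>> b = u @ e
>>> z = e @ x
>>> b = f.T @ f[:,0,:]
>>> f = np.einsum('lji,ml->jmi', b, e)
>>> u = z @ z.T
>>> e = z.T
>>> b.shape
(7, 3, 7)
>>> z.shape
(17, 3)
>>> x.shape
(7, 3)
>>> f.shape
(3, 17, 7)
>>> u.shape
(17, 17)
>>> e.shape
(3, 17)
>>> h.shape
(3, 31, 23)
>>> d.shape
(23, 31, 3)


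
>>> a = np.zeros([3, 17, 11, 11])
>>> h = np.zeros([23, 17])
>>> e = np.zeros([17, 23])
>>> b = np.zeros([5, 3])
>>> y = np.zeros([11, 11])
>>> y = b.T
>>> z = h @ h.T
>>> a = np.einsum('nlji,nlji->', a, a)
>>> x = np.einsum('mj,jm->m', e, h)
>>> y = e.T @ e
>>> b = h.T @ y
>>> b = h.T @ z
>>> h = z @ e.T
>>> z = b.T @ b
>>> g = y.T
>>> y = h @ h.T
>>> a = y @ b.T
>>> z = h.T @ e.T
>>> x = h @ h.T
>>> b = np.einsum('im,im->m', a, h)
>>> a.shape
(23, 17)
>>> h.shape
(23, 17)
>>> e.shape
(17, 23)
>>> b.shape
(17,)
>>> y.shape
(23, 23)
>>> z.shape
(17, 17)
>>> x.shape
(23, 23)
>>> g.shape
(23, 23)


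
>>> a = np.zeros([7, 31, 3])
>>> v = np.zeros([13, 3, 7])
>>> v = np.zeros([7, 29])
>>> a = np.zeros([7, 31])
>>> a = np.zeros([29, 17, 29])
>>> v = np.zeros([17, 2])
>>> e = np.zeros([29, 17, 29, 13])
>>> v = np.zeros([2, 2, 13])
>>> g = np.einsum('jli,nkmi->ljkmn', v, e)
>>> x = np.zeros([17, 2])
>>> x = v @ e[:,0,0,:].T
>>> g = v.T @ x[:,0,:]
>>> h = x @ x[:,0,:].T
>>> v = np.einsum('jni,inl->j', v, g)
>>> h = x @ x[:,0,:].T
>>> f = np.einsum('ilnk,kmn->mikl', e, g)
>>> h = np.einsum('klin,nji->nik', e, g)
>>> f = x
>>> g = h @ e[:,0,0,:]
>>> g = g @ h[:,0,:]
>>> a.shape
(29, 17, 29)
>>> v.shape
(2,)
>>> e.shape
(29, 17, 29, 13)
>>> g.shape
(13, 29, 29)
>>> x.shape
(2, 2, 29)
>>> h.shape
(13, 29, 29)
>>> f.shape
(2, 2, 29)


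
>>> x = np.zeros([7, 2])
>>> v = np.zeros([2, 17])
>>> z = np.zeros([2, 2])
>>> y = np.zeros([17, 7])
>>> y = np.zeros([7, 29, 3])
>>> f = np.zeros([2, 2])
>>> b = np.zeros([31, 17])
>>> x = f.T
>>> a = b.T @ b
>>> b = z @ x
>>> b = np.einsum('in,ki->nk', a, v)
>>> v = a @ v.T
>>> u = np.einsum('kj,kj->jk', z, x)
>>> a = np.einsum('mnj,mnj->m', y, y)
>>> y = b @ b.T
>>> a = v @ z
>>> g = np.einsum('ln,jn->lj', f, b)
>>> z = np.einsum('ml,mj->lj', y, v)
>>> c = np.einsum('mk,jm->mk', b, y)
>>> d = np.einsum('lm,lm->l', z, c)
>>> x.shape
(2, 2)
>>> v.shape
(17, 2)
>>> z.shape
(17, 2)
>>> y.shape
(17, 17)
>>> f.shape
(2, 2)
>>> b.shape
(17, 2)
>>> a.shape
(17, 2)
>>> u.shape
(2, 2)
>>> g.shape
(2, 17)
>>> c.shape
(17, 2)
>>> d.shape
(17,)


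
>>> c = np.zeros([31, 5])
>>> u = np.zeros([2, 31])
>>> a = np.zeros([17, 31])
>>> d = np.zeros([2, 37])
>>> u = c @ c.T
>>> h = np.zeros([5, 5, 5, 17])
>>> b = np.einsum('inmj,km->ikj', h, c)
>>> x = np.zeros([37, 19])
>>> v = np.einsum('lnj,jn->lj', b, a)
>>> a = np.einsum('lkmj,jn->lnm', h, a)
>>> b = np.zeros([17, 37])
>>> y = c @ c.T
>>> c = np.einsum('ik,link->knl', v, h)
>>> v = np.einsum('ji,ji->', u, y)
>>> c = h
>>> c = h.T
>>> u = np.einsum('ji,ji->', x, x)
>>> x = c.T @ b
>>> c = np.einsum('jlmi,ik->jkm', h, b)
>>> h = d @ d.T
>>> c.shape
(5, 37, 5)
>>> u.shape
()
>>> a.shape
(5, 31, 5)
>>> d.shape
(2, 37)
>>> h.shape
(2, 2)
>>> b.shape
(17, 37)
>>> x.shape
(5, 5, 5, 37)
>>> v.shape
()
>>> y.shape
(31, 31)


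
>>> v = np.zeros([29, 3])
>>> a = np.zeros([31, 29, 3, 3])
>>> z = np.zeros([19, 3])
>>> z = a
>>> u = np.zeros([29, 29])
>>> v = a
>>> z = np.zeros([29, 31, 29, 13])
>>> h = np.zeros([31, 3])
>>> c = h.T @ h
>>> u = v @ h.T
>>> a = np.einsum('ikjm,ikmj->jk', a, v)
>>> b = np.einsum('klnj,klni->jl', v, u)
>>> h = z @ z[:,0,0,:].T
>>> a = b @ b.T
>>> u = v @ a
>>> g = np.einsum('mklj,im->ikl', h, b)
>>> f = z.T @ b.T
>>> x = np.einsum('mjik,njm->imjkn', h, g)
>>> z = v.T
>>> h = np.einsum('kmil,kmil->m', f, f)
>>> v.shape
(31, 29, 3, 3)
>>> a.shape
(3, 3)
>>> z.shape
(3, 3, 29, 31)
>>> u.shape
(31, 29, 3, 3)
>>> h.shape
(29,)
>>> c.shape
(3, 3)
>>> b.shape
(3, 29)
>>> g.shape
(3, 31, 29)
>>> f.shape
(13, 29, 31, 3)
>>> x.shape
(29, 29, 31, 29, 3)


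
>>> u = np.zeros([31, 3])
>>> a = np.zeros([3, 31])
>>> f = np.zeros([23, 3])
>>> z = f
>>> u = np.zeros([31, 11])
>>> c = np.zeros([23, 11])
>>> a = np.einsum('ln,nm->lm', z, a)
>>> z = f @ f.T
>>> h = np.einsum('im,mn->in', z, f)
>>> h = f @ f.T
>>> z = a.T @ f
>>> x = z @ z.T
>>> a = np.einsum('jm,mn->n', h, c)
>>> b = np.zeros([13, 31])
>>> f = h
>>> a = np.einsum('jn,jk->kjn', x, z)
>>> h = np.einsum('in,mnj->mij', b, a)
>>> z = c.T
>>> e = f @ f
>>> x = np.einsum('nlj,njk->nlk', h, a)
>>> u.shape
(31, 11)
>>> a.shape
(3, 31, 31)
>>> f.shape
(23, 23)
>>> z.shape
(11, 23)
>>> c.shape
(23, 11)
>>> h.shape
(3, 13, 31)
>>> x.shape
(3, 13, 31)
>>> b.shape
(13, 31)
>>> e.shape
(23, 23)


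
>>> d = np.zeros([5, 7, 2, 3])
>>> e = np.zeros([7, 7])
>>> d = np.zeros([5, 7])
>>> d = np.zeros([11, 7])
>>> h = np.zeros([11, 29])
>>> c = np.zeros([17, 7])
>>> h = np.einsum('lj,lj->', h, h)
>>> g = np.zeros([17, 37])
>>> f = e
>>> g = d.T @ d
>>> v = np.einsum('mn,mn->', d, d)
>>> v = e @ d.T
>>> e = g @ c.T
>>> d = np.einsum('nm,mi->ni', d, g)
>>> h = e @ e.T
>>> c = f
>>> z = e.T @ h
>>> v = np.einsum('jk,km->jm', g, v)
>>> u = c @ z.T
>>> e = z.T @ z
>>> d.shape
(11, 7)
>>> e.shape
(7, 7)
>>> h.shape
(7, 7)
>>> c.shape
(7, 7)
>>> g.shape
(7, 7)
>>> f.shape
(7, 7)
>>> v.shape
(7, 11)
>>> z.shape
(17, 7)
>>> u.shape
(7, 17)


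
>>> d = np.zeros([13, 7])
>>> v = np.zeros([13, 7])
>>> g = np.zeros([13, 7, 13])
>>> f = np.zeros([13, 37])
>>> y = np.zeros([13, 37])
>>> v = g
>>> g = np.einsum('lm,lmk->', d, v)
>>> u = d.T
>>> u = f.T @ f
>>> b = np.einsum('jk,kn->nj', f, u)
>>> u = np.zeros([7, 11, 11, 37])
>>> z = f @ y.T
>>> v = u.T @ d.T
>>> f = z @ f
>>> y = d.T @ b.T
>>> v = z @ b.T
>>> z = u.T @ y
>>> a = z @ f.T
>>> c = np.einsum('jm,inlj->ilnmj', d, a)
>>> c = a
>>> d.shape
(13, 7)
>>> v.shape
(13, 37)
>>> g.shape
()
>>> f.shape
(13, 37)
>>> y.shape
(7, 37)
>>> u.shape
(7, 11, 11, 37)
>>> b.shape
(37, 13)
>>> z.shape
(37, 11, 11, 37)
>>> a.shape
(37, 11, 11, 13)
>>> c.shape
(37, 11, 11, 13)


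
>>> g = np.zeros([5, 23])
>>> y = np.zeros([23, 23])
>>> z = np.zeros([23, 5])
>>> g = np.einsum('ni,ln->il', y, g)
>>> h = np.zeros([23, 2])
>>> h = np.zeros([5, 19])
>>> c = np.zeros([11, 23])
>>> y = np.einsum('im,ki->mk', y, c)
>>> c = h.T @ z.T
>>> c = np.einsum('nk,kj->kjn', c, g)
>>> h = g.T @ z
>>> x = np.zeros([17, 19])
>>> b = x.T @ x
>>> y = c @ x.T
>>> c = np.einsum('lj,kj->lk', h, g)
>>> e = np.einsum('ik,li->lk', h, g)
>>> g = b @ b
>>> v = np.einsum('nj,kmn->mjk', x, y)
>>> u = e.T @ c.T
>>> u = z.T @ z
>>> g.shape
(19, 19)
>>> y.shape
(23, 5, 17)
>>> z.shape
(23, 5)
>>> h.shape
(5, 5)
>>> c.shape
(5, 23)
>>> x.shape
(17, 19)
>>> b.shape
(19, 19)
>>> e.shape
(23, 5)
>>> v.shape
(5, 19, 23)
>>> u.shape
(5, 5)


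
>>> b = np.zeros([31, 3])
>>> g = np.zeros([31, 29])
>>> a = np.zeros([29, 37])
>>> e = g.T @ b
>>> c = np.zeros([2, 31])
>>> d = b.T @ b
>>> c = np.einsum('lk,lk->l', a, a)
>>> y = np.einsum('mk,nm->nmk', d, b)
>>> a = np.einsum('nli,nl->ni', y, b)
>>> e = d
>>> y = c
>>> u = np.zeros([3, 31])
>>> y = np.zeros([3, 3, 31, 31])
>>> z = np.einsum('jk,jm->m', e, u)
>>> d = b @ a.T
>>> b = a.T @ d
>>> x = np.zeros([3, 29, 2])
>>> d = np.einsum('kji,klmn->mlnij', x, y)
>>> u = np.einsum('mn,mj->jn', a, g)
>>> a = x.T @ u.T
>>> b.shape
(3, 31)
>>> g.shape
(31, 29)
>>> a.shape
(2, 29, 29)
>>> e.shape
(3, 3)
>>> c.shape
(29,)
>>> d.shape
(31, 3, 31, 2, 29)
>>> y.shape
(3, 3, 31, 31)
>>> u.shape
(29, 3)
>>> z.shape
(31,)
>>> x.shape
(3, 29, 2)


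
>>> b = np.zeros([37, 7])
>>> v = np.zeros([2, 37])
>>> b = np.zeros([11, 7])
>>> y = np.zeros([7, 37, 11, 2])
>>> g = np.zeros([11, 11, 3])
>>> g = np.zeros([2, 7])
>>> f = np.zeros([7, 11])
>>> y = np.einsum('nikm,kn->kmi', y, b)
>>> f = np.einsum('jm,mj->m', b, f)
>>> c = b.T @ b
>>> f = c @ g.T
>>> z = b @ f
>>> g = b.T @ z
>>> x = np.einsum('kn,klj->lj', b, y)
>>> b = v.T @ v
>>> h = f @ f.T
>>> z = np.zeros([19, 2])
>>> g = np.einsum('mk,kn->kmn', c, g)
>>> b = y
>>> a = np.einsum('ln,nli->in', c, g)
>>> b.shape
(11, 2, 37)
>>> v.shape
(2, 37)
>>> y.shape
(11, 2, 37)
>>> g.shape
(7, 7, 2)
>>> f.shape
(7, 2)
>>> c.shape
(7, 7)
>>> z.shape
(19, 2)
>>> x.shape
(2, 37)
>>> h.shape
(7, 7)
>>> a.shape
(2, 7)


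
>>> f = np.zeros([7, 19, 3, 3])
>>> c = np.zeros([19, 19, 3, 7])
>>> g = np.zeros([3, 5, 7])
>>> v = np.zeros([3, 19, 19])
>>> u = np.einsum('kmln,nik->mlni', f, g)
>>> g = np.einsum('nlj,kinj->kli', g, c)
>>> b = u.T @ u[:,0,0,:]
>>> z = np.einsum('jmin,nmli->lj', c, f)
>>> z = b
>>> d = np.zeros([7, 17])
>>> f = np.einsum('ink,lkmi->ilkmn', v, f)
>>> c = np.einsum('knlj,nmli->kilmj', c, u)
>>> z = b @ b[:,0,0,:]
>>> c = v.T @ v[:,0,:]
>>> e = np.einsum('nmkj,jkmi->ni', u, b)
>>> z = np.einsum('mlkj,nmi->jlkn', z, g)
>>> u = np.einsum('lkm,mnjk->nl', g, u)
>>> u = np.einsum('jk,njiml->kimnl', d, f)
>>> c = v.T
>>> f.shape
(3, 7, 19, 3, 19)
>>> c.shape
(19, 19, 3)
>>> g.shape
(19, 5, 19)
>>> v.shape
(3, 19, 19)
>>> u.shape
(17, 19, 3, 3, 19)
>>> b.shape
(5, 3, 3, 5)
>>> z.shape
(5, 3, 3, 19)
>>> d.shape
(7, 17)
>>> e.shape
(19, 5)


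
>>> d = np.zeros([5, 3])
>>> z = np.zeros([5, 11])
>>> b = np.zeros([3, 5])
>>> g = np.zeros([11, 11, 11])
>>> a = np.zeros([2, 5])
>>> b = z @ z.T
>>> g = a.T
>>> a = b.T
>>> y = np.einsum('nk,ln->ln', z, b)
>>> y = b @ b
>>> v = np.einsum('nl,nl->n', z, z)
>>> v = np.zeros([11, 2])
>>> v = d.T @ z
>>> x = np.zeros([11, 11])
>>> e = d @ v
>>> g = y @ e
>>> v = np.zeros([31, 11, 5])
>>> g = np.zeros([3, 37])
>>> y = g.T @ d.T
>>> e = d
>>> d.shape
(5, 3)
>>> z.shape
(5, 11)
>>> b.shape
(5, 5)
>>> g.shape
(3, 37)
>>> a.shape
(5, 5)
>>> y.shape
(37, 5)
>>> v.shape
(31, 11, 5)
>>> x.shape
(11, 11)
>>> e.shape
(5, 3)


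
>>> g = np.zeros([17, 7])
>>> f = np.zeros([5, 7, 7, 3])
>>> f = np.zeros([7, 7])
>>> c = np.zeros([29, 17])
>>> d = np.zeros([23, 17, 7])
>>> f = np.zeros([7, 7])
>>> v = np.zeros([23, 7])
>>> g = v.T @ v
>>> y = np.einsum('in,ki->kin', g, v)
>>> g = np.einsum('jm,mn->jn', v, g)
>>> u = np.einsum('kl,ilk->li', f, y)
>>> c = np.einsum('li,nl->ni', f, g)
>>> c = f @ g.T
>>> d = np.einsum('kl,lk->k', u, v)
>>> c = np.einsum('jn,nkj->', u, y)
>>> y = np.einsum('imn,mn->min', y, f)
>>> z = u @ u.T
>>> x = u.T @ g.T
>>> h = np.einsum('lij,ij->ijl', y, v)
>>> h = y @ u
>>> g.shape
(23, 7)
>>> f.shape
(7, 7)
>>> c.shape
()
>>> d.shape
(7,)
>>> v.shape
(23, 7)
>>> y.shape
(7, 23, 7)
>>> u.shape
(7, 23)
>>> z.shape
(7, 7)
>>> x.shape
(23, 23)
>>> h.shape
(7, 23, 23)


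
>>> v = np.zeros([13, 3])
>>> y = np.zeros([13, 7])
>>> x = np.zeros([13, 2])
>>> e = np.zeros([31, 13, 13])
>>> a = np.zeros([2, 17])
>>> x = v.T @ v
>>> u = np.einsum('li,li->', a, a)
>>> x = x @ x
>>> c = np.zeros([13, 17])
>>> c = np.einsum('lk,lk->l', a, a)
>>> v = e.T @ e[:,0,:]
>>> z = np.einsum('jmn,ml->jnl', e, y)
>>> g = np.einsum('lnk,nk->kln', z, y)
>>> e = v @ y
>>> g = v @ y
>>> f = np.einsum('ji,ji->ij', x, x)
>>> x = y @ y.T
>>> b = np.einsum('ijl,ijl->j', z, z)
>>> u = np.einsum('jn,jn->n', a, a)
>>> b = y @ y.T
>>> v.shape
(13, 13, 13)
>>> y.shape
(13, 7)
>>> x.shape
(13, 13)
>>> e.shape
(13, 13, 7)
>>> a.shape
(2, 17)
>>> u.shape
(17,)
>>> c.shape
(2,)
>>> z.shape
(31, 13, 7)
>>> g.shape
(13, 13, 7)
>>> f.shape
(3, 3)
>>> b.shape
(13, 13)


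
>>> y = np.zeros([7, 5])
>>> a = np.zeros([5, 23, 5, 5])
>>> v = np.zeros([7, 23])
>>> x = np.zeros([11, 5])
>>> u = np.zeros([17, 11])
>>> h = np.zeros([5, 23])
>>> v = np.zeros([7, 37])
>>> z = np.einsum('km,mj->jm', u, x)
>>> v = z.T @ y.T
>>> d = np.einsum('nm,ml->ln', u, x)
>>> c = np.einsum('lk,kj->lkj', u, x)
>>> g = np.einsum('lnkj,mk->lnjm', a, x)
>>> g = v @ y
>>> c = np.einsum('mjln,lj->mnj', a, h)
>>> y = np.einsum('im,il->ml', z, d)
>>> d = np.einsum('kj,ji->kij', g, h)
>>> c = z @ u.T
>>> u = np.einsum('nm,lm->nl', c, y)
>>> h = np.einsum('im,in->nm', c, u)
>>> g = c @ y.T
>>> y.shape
(11, 17)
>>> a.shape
(5, 23, 5, 5)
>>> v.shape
(11, 7)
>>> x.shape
(11, 5)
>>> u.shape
(5, 11)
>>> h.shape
(11, 17)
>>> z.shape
(5, 11)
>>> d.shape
(11, 23, 5)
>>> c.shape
(5, 17)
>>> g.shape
(5, 11)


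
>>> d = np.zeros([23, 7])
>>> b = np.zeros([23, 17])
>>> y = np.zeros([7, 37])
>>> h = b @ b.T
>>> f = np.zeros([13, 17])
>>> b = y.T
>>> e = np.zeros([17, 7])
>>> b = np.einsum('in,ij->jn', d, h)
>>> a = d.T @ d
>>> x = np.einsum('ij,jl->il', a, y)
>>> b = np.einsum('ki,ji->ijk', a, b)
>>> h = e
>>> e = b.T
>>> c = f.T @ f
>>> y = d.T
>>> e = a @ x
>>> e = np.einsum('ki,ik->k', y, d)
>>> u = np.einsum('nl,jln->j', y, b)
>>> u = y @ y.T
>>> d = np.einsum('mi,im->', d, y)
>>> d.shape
()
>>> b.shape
(7, 23, 7)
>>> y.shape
(7, 23)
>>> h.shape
(17, 7)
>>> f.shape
(13, 17)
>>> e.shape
(7,)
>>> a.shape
(7, 7)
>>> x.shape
(7, 37)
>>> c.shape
(17, 17)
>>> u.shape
(7, 7)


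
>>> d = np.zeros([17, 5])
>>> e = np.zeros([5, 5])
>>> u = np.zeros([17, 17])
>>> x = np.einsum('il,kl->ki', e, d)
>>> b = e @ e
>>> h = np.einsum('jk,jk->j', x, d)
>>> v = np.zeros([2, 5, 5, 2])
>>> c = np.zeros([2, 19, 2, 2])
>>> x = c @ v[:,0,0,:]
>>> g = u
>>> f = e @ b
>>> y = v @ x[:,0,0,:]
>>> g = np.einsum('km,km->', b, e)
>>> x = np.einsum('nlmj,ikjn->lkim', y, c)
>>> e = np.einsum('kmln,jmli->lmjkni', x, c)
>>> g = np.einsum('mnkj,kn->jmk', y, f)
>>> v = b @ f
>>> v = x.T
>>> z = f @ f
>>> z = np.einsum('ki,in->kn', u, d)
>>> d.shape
(17, 5)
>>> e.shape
(2, 19, 2, 5, 5, 2)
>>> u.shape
(17, 17)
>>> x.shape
(5, 19, 2, 5)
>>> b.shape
(5, 5)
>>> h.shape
(17,)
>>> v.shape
(5, 2, 19, 5)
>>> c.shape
(2, 19, 2, 2)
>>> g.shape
(2, 2, 5)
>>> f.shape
(5, 5)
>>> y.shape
(2, 5, 5, 2)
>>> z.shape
(17, 5)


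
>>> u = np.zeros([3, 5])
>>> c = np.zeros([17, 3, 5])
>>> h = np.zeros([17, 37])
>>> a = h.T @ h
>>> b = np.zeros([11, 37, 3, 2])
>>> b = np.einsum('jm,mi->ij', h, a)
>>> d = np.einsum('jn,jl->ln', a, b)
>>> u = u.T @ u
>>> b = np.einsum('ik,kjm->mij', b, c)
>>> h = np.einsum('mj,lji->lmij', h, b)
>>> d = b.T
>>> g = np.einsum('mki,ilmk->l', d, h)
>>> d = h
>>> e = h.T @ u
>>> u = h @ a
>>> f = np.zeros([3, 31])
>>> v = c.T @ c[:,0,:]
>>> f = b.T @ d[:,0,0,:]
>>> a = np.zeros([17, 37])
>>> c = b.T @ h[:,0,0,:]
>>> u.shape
(5, 17, 3, 37)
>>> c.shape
(3, 37, 37)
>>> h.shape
(5, 17, 3, 37)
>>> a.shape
(17, 37)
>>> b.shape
(5, 37, 3)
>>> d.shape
(5, 17, 3, 37)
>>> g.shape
(17,)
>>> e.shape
(37, 3, 17, 5)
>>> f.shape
(3, 37, 37)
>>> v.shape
(5, 3, 5)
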